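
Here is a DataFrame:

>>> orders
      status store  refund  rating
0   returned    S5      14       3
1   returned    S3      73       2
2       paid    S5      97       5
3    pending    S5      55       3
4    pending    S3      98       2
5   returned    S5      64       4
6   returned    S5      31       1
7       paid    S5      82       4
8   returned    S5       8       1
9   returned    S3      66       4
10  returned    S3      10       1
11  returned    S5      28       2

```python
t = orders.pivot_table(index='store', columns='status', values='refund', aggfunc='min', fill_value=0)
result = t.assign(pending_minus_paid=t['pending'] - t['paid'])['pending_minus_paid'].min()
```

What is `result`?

-27

pivot: rows=store, cols=status, min(refund):
status  paid  pending  returned
store                          
S3         0       98        10
S5        82       55         8
add column pending_minus_paid = t['pending'] - t['paid']:
status  paid  pending  returned  pending_minus_paid
store                                              
S3         0       98        10                  98
S5        82       55         8                 -27
So min() = -27.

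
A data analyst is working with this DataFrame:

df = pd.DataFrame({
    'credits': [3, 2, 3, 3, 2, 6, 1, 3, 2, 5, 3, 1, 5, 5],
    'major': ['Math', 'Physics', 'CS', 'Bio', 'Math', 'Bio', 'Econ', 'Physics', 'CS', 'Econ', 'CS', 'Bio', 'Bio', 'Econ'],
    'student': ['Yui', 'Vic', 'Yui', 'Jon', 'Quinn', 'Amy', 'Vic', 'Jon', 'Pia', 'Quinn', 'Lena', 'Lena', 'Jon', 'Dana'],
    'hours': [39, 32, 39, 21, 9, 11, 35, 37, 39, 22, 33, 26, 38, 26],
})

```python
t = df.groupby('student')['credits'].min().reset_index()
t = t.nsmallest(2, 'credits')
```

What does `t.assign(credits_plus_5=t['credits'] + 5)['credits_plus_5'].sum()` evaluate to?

group by student, min of credits:
student
Amy      6
Dana     5
Jon      3
Lena     1
Pia      2
Quinn    2
Vic      1
Yui      3
Name: credits, dtype: int64
reset_index():
  student  credits
0     Amy        6
1    Dana        5
2     Jon        3
3    Lena        1
4     Pia        2
5   Quinn        2
6     Vic        1
7     Yui        3
take 2 rows with smallest credits:
  student  credits
3    Lena        1
6     Vic        1
add column credits_plus_5 = t['credits'] + 5:
  student  credits  credits_plus_5
3    Lena        1               6
6     Vic        1               6
The sum of column 'credits_plus_5' is 12.

12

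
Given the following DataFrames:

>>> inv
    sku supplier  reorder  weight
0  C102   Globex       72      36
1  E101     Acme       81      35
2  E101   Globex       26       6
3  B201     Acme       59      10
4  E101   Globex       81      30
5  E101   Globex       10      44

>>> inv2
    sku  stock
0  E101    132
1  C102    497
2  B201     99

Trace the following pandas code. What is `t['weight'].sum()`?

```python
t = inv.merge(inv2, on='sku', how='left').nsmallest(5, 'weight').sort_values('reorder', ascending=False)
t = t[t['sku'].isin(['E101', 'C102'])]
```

merge on 'sku' (how='left') → 6 rows:
    sku supplier  reorder  weight  stock
0  C102   Globex       72      36    497
1  E101     Acme       81      35    132
2  E101   Globex       26       6    132
3  B201     Acme       59      10     99
4  E101   Globex       81      30    132
5  E101   Globex       10      44    132
take 5 rows with smallest weight:
    sku supplier  reorder  weight  stock
2  E101   Globex       26       6    132
3  B201     Acme       59      10     99
4  E101   Globex       81      30    132
1  E101     Acme       81      35    132
0  C102   Globex       72      36    497
sort by reorder descending:
    sku supplier  reorder  weight  stock
4  E101   Globex       81      30    132
1  E101     Acme       81      35    132
0  C102   Globex       72      36    497
3  B201     Acme       59      10     99
2  E101   Globex       26       6    132
filter rows where sku in ['E101', 'C102']:
    sku supplier  reorder  weight  stock
4  E101   Globex       81      30    132
1  E101     Acme       81      35    132
0  C102   Globex       72      36    497
2  E101   Globex       26       6    132
Hence 107.

107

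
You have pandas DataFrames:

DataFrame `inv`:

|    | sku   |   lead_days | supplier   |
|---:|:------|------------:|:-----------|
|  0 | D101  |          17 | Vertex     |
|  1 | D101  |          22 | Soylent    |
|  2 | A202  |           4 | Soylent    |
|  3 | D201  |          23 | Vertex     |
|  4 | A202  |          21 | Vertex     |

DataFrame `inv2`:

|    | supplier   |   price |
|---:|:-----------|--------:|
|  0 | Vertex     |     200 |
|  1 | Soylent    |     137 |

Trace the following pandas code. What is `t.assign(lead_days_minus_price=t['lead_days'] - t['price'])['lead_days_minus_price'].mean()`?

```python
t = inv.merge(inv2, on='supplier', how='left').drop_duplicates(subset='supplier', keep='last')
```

-156.0

merge on 'supplier' (how='left') → 5 rows:
    sku  lead_days supplier  price
0  D101         17   Vertex    200
1  D101         22  Soylent    137
2  A202          4  Soylent    137
3  D201         23   Vertex    200
4  A202         21   Vertex    200
drop duplicate supplier (keep=last):
    sku  lead_days supplier  price
2  A202          4  Soylent    137
4  A202         21   Vertex    200
add column lead_days_minus_price = t['lead_days'] - t['price']:
    sku  lead_days supplier  price  lead_days_minus_price
2  A202          4  Soylent    137                   -133
4  A202         21   Vertex    200                   -179
Reading off the mean of column 'lead_days_minus_price', we get -156.0.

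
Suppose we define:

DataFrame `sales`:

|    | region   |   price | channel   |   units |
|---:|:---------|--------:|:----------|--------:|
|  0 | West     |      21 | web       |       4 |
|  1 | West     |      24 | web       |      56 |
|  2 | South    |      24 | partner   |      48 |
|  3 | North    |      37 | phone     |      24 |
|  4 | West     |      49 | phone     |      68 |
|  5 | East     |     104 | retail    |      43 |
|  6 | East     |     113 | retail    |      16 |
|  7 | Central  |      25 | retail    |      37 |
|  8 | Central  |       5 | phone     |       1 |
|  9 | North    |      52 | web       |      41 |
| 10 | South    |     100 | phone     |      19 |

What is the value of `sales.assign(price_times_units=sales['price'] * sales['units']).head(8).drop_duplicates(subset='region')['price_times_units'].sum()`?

add column price_times_units = sales['price'] * sales['units']:
     region  price  channel  units  price_times_units
0      West     21      web      4                 84
1      West     24      web     56               1344
2     South     24  partner     48               1152
3     North     37    phone     24                888
4      West     49    phone     68               3332
5      East    104   retail     43               4472
6      East    113   retail     16               1808
7   Central     25   retail     37                925
8   Central      5    phone      1                  5
9     North     52      web     41               2132
10    South    100    phone     19               1900
take first 8 rows:
    region  price  channel  units  price_times_units
0     West     21      web      4                 84
1     West     24      web     56               1344
2    South     24  partner     48               1152
3    North     37    phone     24                888
4     West     49    phone     68               3332
5     East    104   retail     43               4472
6     East    113   retail     16               1808
7  Central     25   retail     37                925
drop duplicate region (keep=first):
    region  price  channel  units  price_times_units
0     West     21      web      4                 84
2    South     24  partner     48               1152
3    North     37    phone     24                888
5     East    104   retail     43               4472
7  Central     25   retail     37                925
Finally, sum of column 'price_times_units' = 7521.

7521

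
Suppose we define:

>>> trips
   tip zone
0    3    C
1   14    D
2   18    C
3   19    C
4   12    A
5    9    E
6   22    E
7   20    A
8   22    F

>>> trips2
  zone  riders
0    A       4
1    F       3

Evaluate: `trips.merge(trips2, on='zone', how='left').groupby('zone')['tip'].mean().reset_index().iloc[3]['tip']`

15.5

merge on 'zone' (how='left') → 9 rows:
   tip zone  riders
0    3    C     NaN
1   14    D     NaN
2   18    C     NaN
3   19    C     NaN
4   12    A     4.0
5    9    E     NaN
6   22    E     NaN
7   20    A     4.0
8   22    F     3.0
group by zone, mean of tip:
zone
A    16.000000
C    13.333333
D    14.000000
E    15.500000
F    22.000000
Name: tip, dtype: float64
reset_index():
  zone        tip
0    A  16.000000
1    C  13.333333
2    D  14.000000
3    E  15.500000
4    F  22.000000
value at position 3, column 'tip' → 15.5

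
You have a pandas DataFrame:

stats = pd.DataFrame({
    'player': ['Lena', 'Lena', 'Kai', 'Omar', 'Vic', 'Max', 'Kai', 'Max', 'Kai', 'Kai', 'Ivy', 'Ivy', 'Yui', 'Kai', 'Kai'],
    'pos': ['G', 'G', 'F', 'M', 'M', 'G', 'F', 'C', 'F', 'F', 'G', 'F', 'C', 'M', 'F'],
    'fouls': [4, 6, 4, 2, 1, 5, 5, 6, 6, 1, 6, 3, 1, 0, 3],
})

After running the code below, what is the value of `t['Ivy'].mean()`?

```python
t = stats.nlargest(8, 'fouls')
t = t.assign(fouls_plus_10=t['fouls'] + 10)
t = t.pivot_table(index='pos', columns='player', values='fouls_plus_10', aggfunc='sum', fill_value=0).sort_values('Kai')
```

5.33333333333

take 8 rows with largest fouls:
   player pos  fouls
1    Lena   G      6
7     Max   C      6
8     Kai   F      6
10    Ivy   G      6
5     Max   G      5
6     Kai   F      5
0    Lena   G      4
2     Kai   F      4
add column fouls_plus_10 = t['fouls'] + 10:
   player pos  fouls  fouls_plus_10
1    Lena   G      6             16
7     Max   C      6             16
8     Kai   F      6             16
10    Ivy   G      6             16
5     Max   G      5             15
6     Kai   F      5             15
0    Lena   G      4             14
2     Kai   F      4             14
pivot: rows=pos, cols=player, sum(fouls_plus_10):
player  Ivy  Kai  Lena  Max
pos                        
C         0    0     0   16
F         0   45     0    0
G        16    0    30   15
sort by Kai:
player  Ivy  Kai  Lena  Max
pos                        
C         0    0     0   16
G        16    0    30   15
F         0   45     0    0
So mean() = 5.33333333333.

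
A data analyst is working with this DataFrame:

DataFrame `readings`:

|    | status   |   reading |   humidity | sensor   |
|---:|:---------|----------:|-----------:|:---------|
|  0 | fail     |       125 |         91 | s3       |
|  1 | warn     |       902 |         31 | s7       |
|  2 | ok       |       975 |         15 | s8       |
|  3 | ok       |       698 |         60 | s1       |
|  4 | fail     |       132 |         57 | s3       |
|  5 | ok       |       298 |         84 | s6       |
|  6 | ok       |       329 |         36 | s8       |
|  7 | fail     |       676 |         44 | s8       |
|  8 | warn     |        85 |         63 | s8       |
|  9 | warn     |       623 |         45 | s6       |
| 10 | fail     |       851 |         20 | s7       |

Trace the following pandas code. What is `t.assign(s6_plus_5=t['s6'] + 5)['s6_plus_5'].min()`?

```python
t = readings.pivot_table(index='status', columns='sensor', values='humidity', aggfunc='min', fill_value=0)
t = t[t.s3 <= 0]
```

50

pivot: rows=status, cols=sensor, min(humidity):
sensor  s1  s3  s6  s7  s8
status                    
fail     0  57   0  20  44
ok      60   0  84   0  15
warn     0   0  45  31  63
filter rows where s3 <= 0:
sensor  s1  s3  s6  s7  s8
status                    
ok      60   0  84   0  15
warn     0   0  45  31  63
add column s6_plus_5 = t['s6'] + 5:
sensor  s1  s3  s6  s7  s8  s6_plus_5
status                               
ok      60   0  84   0  15         89
warn     0   0  45  31  63         50
Taking the min of column 's6_plus_5' gives 50.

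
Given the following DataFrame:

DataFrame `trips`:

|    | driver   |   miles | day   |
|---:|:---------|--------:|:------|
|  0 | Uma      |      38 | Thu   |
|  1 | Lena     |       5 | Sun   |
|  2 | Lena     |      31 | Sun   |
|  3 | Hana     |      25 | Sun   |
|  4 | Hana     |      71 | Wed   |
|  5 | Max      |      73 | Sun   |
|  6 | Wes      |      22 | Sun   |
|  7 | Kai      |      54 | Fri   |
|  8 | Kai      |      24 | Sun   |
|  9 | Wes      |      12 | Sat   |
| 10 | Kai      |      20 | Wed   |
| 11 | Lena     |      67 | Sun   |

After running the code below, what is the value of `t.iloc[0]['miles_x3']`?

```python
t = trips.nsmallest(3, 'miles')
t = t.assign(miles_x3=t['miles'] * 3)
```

15

take 3 rows with smallest miles:
   driver  miles  day
1    Lena      5  Sun
9     Wes     12  Sat
10    Kai     20  Wed
add column miles_x3 = t['miles'] * 3:
   driver  miles  day  miles_x3
1    Lena      5  Sun        15
9     Wes     12  Sat        36
10    Kai     20  Wed        60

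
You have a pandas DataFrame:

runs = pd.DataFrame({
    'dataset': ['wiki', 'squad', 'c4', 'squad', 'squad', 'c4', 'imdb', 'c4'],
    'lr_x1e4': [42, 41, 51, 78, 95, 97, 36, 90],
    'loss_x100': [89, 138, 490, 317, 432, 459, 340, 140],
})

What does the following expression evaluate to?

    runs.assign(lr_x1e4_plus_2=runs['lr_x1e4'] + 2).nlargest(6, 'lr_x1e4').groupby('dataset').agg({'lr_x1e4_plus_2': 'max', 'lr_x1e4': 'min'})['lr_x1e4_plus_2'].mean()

add column lr_x1e4_plus_2 = runs['lr_x1e4'] + 2:
  dataset  lr_x1e4  loss_x100  lr_x1e4_plus_2
0    wiki       42         89              44
1   squad       41        138              43
2      c4       51        490              53
3   squad       78        317              80
4   squad       95        432              97
5      c4       97        459              99
6    imdb       36        340              38
7      c4       90        140              92
take 6 rows with largest lr_x1e4:
  dataset  lr_x1e4  loss_x100  lr_x1e4_plus_2
5      c4       97        459              99
4   squad       95        432              97
7      c4       90        140              92
3   squad       78        317              80
2      c4       51        490              53
0    wiki       42         89              44
group by dataset: max(lr_x1e4_plus_2), min(lr_x1e4):
         lr_x1e4_plus_2  lr_x1e4
dataset                         
c4                   99       51
squad                97       78
wiki                 44       42

80.0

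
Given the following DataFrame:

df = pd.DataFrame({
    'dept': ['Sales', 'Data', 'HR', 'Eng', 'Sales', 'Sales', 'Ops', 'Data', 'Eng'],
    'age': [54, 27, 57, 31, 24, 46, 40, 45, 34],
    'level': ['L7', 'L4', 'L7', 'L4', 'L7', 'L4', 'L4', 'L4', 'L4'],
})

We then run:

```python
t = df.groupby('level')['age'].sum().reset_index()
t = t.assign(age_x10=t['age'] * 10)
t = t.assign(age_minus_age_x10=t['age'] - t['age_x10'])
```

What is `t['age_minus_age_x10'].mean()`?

group by level, sum of age:
level
L4    223
L7    135
Name: age, dtype: int64
reset_index():
  level  age
0    L4  223
1    L7  135
add column age_x10 = t['age'] * 10:
  level  age  age_x10
0    L4  223     2230
1    L7  135     1350
add column age_minus_age_x10 = t['age'] - t['age_x10']:
  level  age  age_x10  age_minus_age_x10
0    L4  223     2230              -2007
1    L7  135     1350              -1215

-1611.0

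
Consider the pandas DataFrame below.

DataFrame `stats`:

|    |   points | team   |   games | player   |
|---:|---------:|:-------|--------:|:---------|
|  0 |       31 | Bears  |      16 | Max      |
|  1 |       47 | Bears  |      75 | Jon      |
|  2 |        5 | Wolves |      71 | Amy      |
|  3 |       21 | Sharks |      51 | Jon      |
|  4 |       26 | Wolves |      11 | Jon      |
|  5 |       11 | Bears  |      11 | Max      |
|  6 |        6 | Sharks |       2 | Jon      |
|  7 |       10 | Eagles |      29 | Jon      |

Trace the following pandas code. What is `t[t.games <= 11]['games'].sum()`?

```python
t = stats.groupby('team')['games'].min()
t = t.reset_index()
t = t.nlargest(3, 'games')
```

22

group by team, min of games:
team
Bears     11
Eagles    29
Sharks     2
Wolves    11
Name: games, dtype: int64
reset_index():
     team  games
0   Bears     11
1  Eagles     29
2  Sharks      2
3  Wolves     11
take 3 rows with largest games:
     team  games
1  Eagles     29
0   Bears     11
3  Wolves     11
filter rows where games <= 11:
     team  games
0   Bears     11
3  Wolves     11
Then the sum of column 'games': 22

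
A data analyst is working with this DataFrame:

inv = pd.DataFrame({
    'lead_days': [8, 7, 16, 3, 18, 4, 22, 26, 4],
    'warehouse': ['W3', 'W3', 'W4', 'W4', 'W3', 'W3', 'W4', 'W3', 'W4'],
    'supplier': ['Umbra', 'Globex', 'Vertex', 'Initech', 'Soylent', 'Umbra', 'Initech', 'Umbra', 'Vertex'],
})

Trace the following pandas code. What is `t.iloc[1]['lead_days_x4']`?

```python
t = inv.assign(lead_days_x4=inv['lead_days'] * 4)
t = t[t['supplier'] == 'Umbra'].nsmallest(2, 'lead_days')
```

32

add column lead_days_x4 = inv['lead_days'] * 4:
   lead_days warehouse supplier  lead_days_x4
0          8        W3    Umbra            32
1          7        W3   Globex            28
2         16        W4   Vertex            64
3          3        W4  Initech            12
4         18        W3  Soylent            72
5          4        W3    Umbra            16
6         22        W4  Initech            88
7         26        W3    Umbra           104
8          4        W4   Vertex            16
filter rows where supplier == 'Umbra':
   lead_days warehouse supplier  lead_days_x4
0          8        W3    Umbra            32
5          4        W3    Umbra            16
7         26        W3    Umbra           104
take 2 rows with smallest lead_days:
   lead_days warehouse supplier  lead_days_x4
5          4        W3    Umbra            16
0          8        W3    Umbra            32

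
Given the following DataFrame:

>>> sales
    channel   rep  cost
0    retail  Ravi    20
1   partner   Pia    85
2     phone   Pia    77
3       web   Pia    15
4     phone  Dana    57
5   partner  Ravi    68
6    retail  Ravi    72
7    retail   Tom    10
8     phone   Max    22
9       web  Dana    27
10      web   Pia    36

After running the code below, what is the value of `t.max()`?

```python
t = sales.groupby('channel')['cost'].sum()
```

156

group by channel, sum of cost:
channel
partner    153
phone      156
retail     102
web         78
Name: cost, dtype: int64
Finally, max of the resulting series = 156.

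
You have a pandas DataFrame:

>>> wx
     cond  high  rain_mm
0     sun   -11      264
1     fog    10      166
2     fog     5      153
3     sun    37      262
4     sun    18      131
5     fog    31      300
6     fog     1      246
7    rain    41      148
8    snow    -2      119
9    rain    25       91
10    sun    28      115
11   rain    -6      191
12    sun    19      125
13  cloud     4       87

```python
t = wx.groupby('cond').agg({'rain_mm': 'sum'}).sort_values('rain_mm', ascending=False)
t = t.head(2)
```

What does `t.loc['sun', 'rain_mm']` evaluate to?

897

group by cond, sum of rain_mm:
       rain_mm
cond          
cloud       87
fog        865
rain       430
snow       119
sun        897
sort by rain_mm descending:
       rain_mm
cond          
sun        897
fog        865
rain       430
snow       119
cloud       87
take first 2 rows:
      rain_mm
cond         
sun       897
fog       865
value at row 'sun', column 'rain_mm' → 897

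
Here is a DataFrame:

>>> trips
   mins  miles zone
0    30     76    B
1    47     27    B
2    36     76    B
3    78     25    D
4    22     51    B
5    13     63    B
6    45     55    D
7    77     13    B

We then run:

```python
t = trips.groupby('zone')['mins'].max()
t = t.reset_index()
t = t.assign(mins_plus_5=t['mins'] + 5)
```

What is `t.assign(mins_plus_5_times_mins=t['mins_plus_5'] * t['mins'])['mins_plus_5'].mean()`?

82.5

group by zone, max of mins:
zone
B    77
D    78
Name: mins, dtype: int64
reset_index():
  zone  mins
0    B    77
1    D    78
add column mins_plus_5 = t['mins'] + 5:
  zone  mins  mins_plus_5
0    B    77           82
1    D    78           83
add column mins_plus_5_times_mins = t['mins_plus_5'] * t['mins']:
  zone  mins  mins_plus_5  mins_plus_5_times_mins
0    B    77           82                    6314
1    D    78           83                    6474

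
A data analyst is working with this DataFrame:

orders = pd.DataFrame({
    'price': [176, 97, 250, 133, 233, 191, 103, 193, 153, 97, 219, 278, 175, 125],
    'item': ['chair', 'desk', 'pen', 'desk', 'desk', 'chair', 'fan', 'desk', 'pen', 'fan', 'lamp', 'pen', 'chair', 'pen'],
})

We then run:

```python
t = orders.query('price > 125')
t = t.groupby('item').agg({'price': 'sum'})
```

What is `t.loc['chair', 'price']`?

542

filter rows where price > 125:
    price   item
0     176  chair
2     250    pen
3     133   desk
4     233   desk
5     191  chair
7     193   desk
8     153    pen
10    219   lamp
11    278    pen
12    175  chair
group by item, sum of price:
       price
item        
chair    542
desk     559
lamp     219
pen      681
So loc['chair', 'price'] = 542.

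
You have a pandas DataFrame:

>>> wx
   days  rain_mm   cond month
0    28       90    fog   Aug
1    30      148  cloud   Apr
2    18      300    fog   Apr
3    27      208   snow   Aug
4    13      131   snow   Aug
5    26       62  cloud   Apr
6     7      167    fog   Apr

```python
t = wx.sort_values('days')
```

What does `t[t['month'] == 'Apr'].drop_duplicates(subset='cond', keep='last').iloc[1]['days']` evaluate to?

sort by days:
   days  rain_mm   cond month
6     7      167    fog   Apr
4    13      131   snow   Aug
2    18      300    fog   Apr
5    26       62  cloud   Apr
3    27      208   snow   Aug
0    28       90    fog   Aug
1    30      148  cloud   Apr
filter rows where month == 'Apr':
   days  rain_mm   cond month
6     7      167    fog   Apr
2    18      300    fog   Apr
5    26       62  cloud   Apr
1    30      148  cloud   Apr
drop duplicate cond (keep=last):
   days  rain_mm   cond month
2    18      300    fog   Apr
1    30      148  cloud   Apr
Reading off the value at position 1, column 'days', we get 30.

30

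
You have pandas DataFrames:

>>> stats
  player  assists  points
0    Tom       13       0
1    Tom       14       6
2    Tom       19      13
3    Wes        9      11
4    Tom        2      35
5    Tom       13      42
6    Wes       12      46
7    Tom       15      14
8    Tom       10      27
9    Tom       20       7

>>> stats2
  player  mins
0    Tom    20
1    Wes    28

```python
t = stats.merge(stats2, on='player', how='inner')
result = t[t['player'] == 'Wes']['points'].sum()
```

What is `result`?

merge on 'player' (how='inner') → 10 rows:
  player  assists  points  mins
0    Tom       13       0    20
1    Tom       14       6    20
2    Tom       19      13    20
3    Wes        9      11    28
4    Tom        2      35    20
5    Tom       13      42    20
6    Wes       12      46    28
7    Tom       15      14    20
8    Tom       10      27    20
9    Tom       20       7    20
filter rows where player == 'Wes':
  player  assists  points  mins
3    Wes        9      11    28
6    Wes       12      46    28
Reading off the sum of column 'points', we get 57.

57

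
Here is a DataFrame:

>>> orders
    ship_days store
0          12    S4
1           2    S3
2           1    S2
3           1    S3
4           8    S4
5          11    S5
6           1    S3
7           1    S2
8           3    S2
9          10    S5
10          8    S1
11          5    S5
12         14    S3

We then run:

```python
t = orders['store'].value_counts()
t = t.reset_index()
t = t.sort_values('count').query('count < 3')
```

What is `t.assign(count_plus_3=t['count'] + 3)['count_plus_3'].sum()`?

value_counts of store:
store
S3    4
S2    3
S5    3
S4    2
S1    1
Name: count, dtype: int64
reset_index():
  store  count
0    S3      4
1    S2      3
2    S5      3
3    S4      2
4    S1      1
sort by count:
  store  count
4    S1      1
3    S4      2
1    S2      3
2    S5      3
0    S3      4
filter rows where count < 3:
  store  count
4    S1      1
3    S4      2
add column count_plus_3 = t['count'] + 3:
  store  count  count_plus_3
4    S1      1             4
3    S4      2             5
Finally, sum of column 'count_plus_3' = 9.

9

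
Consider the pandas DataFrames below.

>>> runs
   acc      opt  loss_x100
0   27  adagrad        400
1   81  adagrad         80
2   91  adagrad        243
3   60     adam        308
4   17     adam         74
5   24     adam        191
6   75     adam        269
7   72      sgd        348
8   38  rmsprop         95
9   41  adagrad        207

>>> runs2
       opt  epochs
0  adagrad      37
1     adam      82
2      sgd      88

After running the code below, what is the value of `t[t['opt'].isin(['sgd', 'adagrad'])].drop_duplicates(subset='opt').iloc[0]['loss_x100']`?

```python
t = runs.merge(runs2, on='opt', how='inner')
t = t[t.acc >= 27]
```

merge on 'opt' (how='inner') → 9 rows:
   acc      opt  loss_x100  epochs
0   27  adagrad        400      37
1   81  adagrad         80      37
2   91  adagrad        243      37
3   60     adam        308      82
4   17     adam         74      82
5   24     adam        191      82
6   75     adam        269      82
7   72      sgd        348      88
8   41  adagrad        207      37
filter rows where acc >= 27:
   acc      opt  loss_x100  epochs
0   27  adagrad        400      37
1   81  adagrad         80      37
2   91  adagrad        243      37
3   60     adam        308      82
6   75     adam        269      82
7   72      sgd        348      88
8   41  adagrad        207      37
filter rows where opt in ['sgd', 'adagrad']:
   acc      opt  loss_x100  epochs
0   27  adagrad        400      37
1   81  adagrad         80      37
2   91  adagrad        243      37
7   72      sgd        348      88
8   41  adagrad        207      37
drop duplicate opt (keep=first):
   acc      opt  loss_x100  epochs
0   27  adagrad        400      37
7   72      sgd        348      88

400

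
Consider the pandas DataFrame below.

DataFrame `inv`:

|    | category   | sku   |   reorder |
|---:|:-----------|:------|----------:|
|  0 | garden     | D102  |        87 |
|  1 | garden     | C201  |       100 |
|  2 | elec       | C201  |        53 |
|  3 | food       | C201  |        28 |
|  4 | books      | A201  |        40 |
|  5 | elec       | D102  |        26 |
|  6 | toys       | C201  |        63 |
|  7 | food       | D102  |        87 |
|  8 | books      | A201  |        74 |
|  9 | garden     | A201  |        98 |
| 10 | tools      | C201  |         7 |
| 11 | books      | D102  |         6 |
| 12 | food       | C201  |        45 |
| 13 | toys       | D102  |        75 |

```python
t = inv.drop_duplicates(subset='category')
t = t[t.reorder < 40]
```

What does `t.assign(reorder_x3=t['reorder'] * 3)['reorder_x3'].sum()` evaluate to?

drop duplicate category (keep=first):
   category   sku  reorder
0    garden  D102       87
2      elec  C201       53
3      food  C201       28
4     books  A201       40
6      toys  C201       63
10    tools  C201        7
filter rows where reorder < 40:
   category   sku  reorder
3      food  C201       28
10    tools  C201        7
add column reorder_x3 = t['reorder'] * 3:
   category   sku  reorder  reorder_x3
3      food  C201       28          84
10    tools  C201        7          21
Reading off the sum of column 'reorder_x3', we get 105.

105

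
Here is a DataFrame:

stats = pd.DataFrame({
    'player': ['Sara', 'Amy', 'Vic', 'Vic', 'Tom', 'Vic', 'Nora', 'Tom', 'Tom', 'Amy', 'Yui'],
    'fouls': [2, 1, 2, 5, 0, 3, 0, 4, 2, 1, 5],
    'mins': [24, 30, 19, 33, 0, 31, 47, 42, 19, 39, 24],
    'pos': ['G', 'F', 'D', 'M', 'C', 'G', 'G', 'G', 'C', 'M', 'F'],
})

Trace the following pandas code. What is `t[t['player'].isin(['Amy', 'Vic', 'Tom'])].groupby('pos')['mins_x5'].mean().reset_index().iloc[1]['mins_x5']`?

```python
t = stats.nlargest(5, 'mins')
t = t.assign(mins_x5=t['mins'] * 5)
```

take 5 rows with largest mins:
  player  fouls  mins pos
6   Nora      0    47   G
7    Tom      4    42   G
9    Amy      1    39   M
3    Vic      5    33   M
5    Vic      3    31   G
add column mins_x5 = t['mins'] * 5:
  player  fouls  mins pos  mins_x5
6   Nora      0    47   G      235
7    Tom      4    42   G      210
9    Amy      1    39   M      195
3    Vic      5    33   M      165
5    Vic      3    31   G      155
filter rows where player in ['Amy', 'Vic', 'Tom']:
  player  fouls  mins pos  mins_x5
7    Tom      4    42   G      210
9    Amy      1    39   M      195
3    Vic      5    33   M      165
5    Vic      3    31   G      155
group by pos, mean of mins_x5:
pos
G    182.5
M    180.0
Name: mins_x5, dtype: float64
reset_index():
  pos  mins_x5
0   G    182.5
1   M    180.0
The value at position 1, column 'mins_x5' is 180.0.

180.0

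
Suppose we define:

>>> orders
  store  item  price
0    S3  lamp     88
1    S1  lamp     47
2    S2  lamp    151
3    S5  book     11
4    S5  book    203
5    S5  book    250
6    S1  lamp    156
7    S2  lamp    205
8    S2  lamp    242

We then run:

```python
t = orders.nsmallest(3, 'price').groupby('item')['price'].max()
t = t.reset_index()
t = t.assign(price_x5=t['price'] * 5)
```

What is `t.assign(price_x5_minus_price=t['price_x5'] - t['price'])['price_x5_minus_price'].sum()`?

take 3 rows with smallest price:
  store  item  price
3    S5  book     11
1    S1  lamp     47
0    S3  lamp     88
group by item, max of price:
item
book    11
lamp    88
Name: price, dtype: int64
reset_index():
   item  price
0  book     11
1  lamp     88
add column price_x5 = t['price'] * 5:
   item  price  price_x5
0  book     11        55
1  lamp     88       440
add column price_x5_minus_price = t['price_x5'] - t['price']:
   item  price  price_x5  price_x5_minus_price
0  book     11        55                    44
1  lamp     88       440                   352

396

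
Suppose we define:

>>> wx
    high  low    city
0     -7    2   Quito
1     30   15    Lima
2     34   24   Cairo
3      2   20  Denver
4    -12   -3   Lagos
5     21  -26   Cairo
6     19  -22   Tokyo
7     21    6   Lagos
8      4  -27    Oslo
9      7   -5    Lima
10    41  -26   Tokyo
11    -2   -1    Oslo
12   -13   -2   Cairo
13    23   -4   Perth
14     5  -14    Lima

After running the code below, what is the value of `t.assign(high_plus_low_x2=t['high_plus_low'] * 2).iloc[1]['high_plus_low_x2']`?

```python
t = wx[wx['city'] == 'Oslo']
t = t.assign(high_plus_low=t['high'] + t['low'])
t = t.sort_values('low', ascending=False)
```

-46

filter rows where city == 'Oslo':
    high  low  city
8      4  -27  Oslo
11    -2   -1  Oslo
add column high_plus_low = t['high'] + t['low']:
    high  low  city  high_plus_low
8      4  -27  Oslo            -23
11    -2   -1  Oslo             -3
sort by low descending:
    high  low  city  high_plus_low
11    -2   -1  Oslo             -3
8      4  -27  Oslo            -23
add column high_plus_low_x2 = t['high_plus_low'] * 2:
    high  low  city  high_plus_low  high_plus_low_x2
11    -2   -1  Oslo             -3                -6
8      4  -27  Oslo            -23               -46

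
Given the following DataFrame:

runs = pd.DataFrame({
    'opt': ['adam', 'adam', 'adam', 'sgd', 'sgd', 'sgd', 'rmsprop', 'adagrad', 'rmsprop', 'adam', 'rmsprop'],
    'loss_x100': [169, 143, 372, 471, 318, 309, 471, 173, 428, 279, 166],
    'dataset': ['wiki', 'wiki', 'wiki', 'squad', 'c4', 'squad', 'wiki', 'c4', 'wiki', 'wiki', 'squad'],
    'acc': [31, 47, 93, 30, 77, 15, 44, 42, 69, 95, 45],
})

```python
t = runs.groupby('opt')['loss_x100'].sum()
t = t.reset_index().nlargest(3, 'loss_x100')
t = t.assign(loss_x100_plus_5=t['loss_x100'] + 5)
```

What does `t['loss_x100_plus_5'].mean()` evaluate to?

group by opt, sum of loss_x100:
opt
adagrad     173
adam        963
rmsprop    1065
sgd        1098
Name: loss_x100, dtype: int64
reset_index():
       opt  loss_x100
0  adagrad        173
1     adam        963
2  rmsprop       1065
3      sgd       1098
take 3 rows with largest loss_x100:
       opt  loss_x100
3      sgd       1098
2  rmsprop       1065
1     adam        963
add column loss_x100_plus_5 = t['loss_x100'] + 5:
       opt  loss_x100  loss_x100_plus_5
3      sgd       1098              1103
2  rmsprop       1065              1070
1     adam        963               968
Taking the mean of column 'loss_x100_plus_5' gives 1047.0.

1047.0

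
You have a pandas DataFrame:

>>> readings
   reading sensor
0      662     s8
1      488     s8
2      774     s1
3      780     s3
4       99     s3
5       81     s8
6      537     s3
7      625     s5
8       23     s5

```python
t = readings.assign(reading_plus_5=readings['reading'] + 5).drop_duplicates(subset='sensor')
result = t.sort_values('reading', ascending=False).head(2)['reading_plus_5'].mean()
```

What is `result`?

add column reading_plus_5 = readings['reading'] + 5:
   reading sensor  reading_plus_5
0      662     s8             667
1      488     s8             493
2      774     s1             779
3      780     s3             785
4       99     s3             104
5       81     s8              86
6      537     s3             542
7      625     s5             630
8       23     s5              28
drop duplicate sensor (keep=first):
   reading sensor  reading_plus_5
0      662     s8             667
2      774     s1             779
3      780     s3             785
7      625     s5             630
sort by reading descending:
   reading sensor  reading_plus_5
3      780     s3             785
2      774     s1             779
0      662     s8             667
7      625     s5             630
take first 2 rows:
   reading sensor  reading_plus_5
3      780     s3             785
2      774     s1             779
The mean of column 'reading_plus_5' is 782.0.

782.0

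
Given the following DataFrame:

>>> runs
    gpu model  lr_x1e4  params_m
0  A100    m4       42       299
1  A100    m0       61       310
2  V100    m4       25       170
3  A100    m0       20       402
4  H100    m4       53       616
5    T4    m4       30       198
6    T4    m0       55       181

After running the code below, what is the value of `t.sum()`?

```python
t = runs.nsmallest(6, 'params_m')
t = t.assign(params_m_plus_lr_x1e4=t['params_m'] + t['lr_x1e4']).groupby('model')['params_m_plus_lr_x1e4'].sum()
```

1793

take 6 rows with smallest params_m:
    gpu model  lr_x1e4  params_m
2  V100    m4       25       170
6    T4    m0       55       181
5    T4    m4       30       198
0  A100    m4       42       299
1  A100    m0       61       310
3  A100    m0       20       402
add column params_m_plus_lr_x1e4 = t['params_m'] + t['lr_x1e4']:
    gpu model  lr_x1e4  params_m  params_m_plus_lr_x1e4
2  V100    m4       25       170                    195
6    T4    m0       55       181                    236
5    T4    m4       30       198                    228
0  A100    m4       42       299                    341
1  A100    m0       61       310                    371
3  A100    m0       20       402                    422
group by model, sum of params_m_plus_lr_x1e4:
model
m0    1029
m4     764
Name: params_m_plus_lr_x1e4, dtype: int64
sum of the resulting series → 1793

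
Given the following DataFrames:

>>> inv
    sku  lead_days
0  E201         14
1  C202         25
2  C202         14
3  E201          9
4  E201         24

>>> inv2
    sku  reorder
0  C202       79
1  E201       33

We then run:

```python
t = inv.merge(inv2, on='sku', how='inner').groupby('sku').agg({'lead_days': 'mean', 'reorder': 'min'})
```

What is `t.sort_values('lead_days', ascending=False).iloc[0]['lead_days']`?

merge on 'sku' (how='inner') → 5 rows:
    sku  lead_days  reorder
0  E201         14       33
1  C202         25       79
2  C202         14       79
3  E201          9       33
4  E201         24       33
group by sku: mean(lead_days), min(reorder):
      lead_days  reorder
sku                     
C202  19.500000       79
E201  15.666667       33
sort by lead_days descending:
      lead_days  reorder
sku                     
C202  19.500000       79
E201  15.666667       33
value at position 0, column 'lead_days' → 19.5

19.5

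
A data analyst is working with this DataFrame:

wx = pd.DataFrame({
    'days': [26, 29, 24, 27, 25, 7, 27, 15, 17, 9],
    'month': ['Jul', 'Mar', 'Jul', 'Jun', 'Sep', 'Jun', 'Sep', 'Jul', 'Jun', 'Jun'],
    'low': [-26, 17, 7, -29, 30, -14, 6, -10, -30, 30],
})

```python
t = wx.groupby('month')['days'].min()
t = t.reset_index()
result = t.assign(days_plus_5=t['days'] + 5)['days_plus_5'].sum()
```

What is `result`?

group by month, min of days:
month
Jul    15
Jun     7
Mar    29
Sep    25
Name: days, dtype: int64
reset_index():
  month  days
0   Jul    15
1   Jun     7
2   Mar    29
3   Sep    25
add column days_plus_5 = t['days'] + 5:
  month  days  days_plus_5
0   Jul    15           20
1   Jun     7           12
2   Mar    29           34
3   Sep    25           30
Finally, sum of column 'days_plus_5' = 96.

96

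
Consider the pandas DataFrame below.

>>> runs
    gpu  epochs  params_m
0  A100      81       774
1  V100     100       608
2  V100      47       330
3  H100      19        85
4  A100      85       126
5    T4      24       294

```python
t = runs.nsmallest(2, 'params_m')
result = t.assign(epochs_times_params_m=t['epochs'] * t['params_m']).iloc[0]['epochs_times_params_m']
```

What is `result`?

take 2 rows with smallest params_m:
    gpu  epochs  params_m
3  H100      19        85
4  A100      85       126
add column epochs_times_params_m = t['epochs'] * t['params_m']:
    gpu  epochs  params_m  epochs_times_params_m
3  H100      19        85                   1615
4  A100      85       126                  10710

1615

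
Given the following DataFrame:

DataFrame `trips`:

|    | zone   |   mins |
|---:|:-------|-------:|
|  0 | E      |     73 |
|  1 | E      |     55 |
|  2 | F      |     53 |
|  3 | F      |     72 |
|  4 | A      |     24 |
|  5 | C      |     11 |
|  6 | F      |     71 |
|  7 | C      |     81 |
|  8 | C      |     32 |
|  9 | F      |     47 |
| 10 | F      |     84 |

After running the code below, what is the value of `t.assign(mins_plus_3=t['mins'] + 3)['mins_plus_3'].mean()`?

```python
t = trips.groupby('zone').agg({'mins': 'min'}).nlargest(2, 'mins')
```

54.0

group by zone, min of mins:
      mins
zone      
A       24
C       11
E       55
F       47
take 2 rows with largest mins:
      mins
zone      
E       55
F       47
add column mins_plus_3 = t['mins'] + 3:
      mins  mins_plus_3
zone                   
E       55           58
F       47           50
Then the mean of column 'mins_plus_3': 54.0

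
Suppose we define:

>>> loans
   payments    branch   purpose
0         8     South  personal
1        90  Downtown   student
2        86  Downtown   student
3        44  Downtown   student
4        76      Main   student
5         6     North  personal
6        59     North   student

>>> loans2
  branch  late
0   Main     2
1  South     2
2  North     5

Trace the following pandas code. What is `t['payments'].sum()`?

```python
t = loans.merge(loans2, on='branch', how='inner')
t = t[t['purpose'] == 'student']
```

135

merge on 'branch' (how='inner') → 4 rows:
   payments branch   purpose  late
0         8  South  personal     2
1        76   Main   student     2
2         6  North  personal     5
3        59  North   student     5
filter rows where purpose == 'student':
   payments branch  purpose  late
1        76   Main  student     2
3        59  North  student     5
So sum() = 135.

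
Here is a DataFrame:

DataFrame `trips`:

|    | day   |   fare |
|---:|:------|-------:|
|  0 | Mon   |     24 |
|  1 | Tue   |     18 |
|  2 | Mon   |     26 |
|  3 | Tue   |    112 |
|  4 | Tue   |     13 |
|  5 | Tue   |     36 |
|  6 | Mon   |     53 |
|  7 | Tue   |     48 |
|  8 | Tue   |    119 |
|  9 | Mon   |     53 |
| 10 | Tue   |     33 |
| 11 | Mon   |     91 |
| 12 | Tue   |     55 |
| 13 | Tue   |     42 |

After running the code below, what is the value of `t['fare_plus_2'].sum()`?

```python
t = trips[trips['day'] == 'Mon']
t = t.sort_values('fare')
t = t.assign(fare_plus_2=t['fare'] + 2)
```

257

filter rows where day == 'Mon':
    day  fare
0   Mon    24
2   Mon    26
6   Mon    53
9   Mon    53
11  Mon    91
sort by fare:
    day  fare
0   Mon    24
2   Mon    26
6   Mon    53
9   Mon    53
11  Mon    91
add column fare_plus_2 = t['fare'] + 2:
    day  fare  fare_plus_2
0   Mon    24           26
2   Mon    26           28
6   Mon    53           55
9   Mon    53           55
11  Mon    91           93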